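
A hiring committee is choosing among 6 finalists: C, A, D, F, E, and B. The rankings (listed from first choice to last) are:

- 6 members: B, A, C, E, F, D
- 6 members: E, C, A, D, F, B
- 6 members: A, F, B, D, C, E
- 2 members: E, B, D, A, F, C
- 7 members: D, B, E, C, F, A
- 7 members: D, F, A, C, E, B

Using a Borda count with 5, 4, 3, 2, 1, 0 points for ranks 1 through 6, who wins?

C: 6·3 + 6·4 + 6·1 + 2·0 + 7·2 + 7·2 = 76
A: 6·4 + 6·3 + 6·5 + 2·2 + 7·0 + 7·3 = 97
D: 6·0 + 6·2 + 6·2 + 2·3 + 7·5 + 7·5 = 100
F: 6·1 + 6·1 + 6·4 + 2·1 + 7·1 + 7·4 = 73
E: 6·2 + 6·5 + 6·0 + 2·5 + 7·3 + 7·1 = 80
B: 6·5 + 6·0 + 6·3 + 2·4 + 7·4 + 7·0 = 84
D has the highest Borda score (100).

D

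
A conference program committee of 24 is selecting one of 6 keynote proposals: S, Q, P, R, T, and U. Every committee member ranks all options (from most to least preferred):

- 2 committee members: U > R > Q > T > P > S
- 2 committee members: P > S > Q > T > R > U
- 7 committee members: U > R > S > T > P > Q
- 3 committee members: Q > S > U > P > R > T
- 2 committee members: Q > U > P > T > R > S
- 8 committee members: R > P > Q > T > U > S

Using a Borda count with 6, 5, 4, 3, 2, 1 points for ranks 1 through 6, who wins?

R

S: 2·1 + 2·5 + 7·4 + 3·5 + 2·1 + 8·1 = 65
Q: 2·4 + 2·4 + 7·1 + 3·6 + 2·6 + 8·4 = 85
P: 2·2 + 2·6 + 7·2 + 3·3 + 2·4 + 8·5 = 87
R: 2·5 + 2·2 + 7·5 + 3·2 + 2·2 + 8·6 = 107
T: 2·3 + 2·3 + 7·3 + 3·1 + 2·3 + 8·3 = 66
U: 2·6 + 2·1 + 7·6 + 3·4 + 2·5 + 8·2 = 94
R has the highest Borda score (107).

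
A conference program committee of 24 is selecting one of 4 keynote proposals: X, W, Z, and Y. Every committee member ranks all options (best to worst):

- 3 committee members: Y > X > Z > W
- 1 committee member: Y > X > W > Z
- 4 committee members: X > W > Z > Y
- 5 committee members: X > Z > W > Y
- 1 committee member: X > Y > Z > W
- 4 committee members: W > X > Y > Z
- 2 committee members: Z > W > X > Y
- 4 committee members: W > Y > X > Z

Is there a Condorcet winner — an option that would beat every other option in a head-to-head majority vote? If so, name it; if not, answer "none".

X

X vs W: 14–10 for X.
X vs Z: 22–2 for X.
X vs Y: 16–8 for X.
X beats every other option head-to-head.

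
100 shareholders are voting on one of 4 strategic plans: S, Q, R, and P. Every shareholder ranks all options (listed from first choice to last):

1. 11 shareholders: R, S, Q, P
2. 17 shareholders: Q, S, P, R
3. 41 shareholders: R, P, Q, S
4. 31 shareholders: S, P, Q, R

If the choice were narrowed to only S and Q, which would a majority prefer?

Q

Voters preferring S to Q: 42; preferring Q to S: 58.
Q wins the head-to-head.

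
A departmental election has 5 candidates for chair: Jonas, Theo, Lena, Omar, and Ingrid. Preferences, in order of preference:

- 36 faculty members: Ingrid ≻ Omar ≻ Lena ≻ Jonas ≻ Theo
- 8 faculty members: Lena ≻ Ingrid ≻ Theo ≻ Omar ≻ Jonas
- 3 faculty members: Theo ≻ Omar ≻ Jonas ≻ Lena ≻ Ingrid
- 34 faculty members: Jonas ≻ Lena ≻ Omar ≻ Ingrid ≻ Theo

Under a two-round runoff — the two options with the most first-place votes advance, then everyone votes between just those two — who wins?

Round 1 first-place votes: Jonas 34, Theo 3, Lena 8, Omar 0, Ingrid 36.
Ingrid and Jonas advance.
Runoff: Ingrid is preferred to Jonas by 44 voters; Jonas by 37.
Ingrid wins the runoff.

Ingrid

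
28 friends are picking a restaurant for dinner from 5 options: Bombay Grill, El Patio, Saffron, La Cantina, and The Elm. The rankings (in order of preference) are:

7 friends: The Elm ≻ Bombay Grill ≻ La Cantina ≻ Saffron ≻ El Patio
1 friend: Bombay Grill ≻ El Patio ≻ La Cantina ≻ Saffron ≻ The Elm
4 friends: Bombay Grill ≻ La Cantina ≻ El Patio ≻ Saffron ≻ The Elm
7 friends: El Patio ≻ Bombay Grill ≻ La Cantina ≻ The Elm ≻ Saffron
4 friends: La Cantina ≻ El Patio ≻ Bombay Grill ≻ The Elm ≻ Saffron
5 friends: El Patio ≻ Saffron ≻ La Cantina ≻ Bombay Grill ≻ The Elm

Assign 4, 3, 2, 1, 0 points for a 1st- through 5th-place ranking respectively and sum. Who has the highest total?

Bombay Grill

Bombay Grill: 7·3 + 1·4 + 4·4 + 7·3 + 4·2 + 5·1 = 75
El Patio: 7·0 + 1·3 + 4·2 + 7·4 + 4·3 + 5·4 = 71
Saffron: 7·1 + 1·1 + 4·1 + 7·0 + 4·0 + 5·3 = 27
La Cantina: 7·2 + 1·2 + 4·3 + 7·2 + 4·4 + 5·2 = 68
The Elm: 7·4 + 1·0 + 4·0 + 7·1 + 4·1 + 5·0 = 39
Bombay Grill has the highest Borda score (75).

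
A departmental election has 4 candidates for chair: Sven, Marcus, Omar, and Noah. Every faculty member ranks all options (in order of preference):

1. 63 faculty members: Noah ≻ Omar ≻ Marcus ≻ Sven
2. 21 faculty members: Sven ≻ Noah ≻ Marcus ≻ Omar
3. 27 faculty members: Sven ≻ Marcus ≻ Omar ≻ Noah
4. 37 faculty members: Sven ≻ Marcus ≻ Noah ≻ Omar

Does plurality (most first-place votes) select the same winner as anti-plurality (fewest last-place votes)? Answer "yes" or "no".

no

Plurality — first-place votes: Sven 85, Marcus 0, Omar 0, Noah 63. Winner: Sven.
Anti-plurality — last-place votes: Sven 63, Marcus 0, Omar 58, Noah 27. Winner: Marcus.
The two methods disagree.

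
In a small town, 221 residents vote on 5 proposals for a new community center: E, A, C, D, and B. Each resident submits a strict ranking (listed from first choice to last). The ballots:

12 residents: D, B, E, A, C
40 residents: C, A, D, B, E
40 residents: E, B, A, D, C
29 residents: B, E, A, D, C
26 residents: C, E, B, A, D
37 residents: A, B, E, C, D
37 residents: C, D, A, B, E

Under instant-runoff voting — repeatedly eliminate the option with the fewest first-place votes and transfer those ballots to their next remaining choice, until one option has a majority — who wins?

Round 1: E 40, A 37, C 103, D 12, B 29. Eliminate D.
Round 2: E 40, A 37, C 103, B 41. Eliminate A.
Round 3: E 40, C 103, B 78. Eliminate E.
Round 4: C 103, B 118. B has a majority.

B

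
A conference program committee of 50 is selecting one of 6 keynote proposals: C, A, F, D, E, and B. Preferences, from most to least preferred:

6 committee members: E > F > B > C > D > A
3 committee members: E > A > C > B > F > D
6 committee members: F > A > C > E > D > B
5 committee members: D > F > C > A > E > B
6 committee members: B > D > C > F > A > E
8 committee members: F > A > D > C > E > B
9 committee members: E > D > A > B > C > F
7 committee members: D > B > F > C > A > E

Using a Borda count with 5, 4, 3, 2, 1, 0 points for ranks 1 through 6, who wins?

C: 6·2 + 3·3 + 6·3 + 5·3 + 6·3 + 8·2 + 9·1 + 7·2 = 111
A: 6·0 + 3·4 + 6·4 + 5·2 + 6·1 + 8·4 + 9·3 + 7·1 = 118
F: 6·4 + 3·1 + 6·5 + 5·4 + 6·2 + 8·5 + 9·0 + 7·3 = 150
D: 6·1 + 3·0 + 6·1 + 5·5 + 6·4 + 8·3 + 9·4 + 7·5 = 156
E: 6·5 + 3·5 + 6·2 + 5·1 + 6·0 + 8·1 + 9·5 + 7·0 = 115
B: 6·3 + 3·2 + 6·0 + 5·0 + 6·5 + 8·0 + 9·2 + 7·4 = 100
D has the highest Borda score (156).

D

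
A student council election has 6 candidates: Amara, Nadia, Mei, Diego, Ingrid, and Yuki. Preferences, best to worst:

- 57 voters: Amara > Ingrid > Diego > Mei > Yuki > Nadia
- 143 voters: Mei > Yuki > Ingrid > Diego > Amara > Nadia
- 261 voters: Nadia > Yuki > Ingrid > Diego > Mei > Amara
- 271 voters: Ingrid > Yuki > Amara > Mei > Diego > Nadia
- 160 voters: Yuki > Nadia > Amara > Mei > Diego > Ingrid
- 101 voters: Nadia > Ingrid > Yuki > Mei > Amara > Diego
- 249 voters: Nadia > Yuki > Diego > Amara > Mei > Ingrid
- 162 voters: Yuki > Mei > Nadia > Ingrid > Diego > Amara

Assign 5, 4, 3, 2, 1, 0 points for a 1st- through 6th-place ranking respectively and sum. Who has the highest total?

Yuki

Amara: 57·5 + 143·1 + 261·0 + 271·3 + 160·3 + 101·1 + 249·2 + 162·0 = 2320
Nadia: 57·0 + 143·0 + 261·5 + 271·0 + 160·4 + 101·5 + 249·5 + 162·3 = 4181
Mei: 57·2 + 143·5 + 261·1 + 271·2 + 160·2 + 101·2 + 249·1 + 162·4 = 3051
Diego: 57·3 + 143·2 + 261·2 + 271·1 + 160·1 + 101·0 + 249·3 + 162·1 = 2319
Ingrid: 57·4 + 143·3 + 261·3 + 271·5 + 160·0 + 101·4 + 249·0 + 162·2 = 3523
Yuki: 57·1 + 143·4 + 261·4 + 271·4 + 160·5 + 101·3 + 249·4 + 162·5 = 5666
Yuki has the highest Borda score (5666).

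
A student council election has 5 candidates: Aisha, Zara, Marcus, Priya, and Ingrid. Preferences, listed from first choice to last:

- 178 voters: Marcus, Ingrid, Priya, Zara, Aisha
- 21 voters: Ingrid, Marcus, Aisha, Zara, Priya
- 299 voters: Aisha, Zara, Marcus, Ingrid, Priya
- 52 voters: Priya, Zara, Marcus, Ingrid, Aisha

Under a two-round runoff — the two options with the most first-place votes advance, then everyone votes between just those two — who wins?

Aisha

Round 1 first-place votes: Aisha 299, Zara 0, Marcus 178, Priya 52, Ingrid 21.
Aisha and Marcus advance.
Runoff: Aisha is preferred to Marcus by 299 voters; Marcus by 251.
Aisha wins the runoff.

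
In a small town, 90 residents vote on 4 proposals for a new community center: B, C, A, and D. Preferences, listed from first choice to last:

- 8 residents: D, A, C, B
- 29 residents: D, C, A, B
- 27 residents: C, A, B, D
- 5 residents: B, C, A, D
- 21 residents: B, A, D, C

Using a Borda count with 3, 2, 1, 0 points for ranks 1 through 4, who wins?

C

B: 8·0 + 29·0 + 27·1 + 5·3 + 21·3 = 105
C: 8·1 + 29·2 + 27·3 + 5·2 + 21·0 = 157
A: 8·2 + 29·1 + 27·2 + 5·1 + 21·2 = 146
D: 8·3 + 29·3 + 27·0 + 5·0 + 21·1 = 132
C has the highest Borda score (157).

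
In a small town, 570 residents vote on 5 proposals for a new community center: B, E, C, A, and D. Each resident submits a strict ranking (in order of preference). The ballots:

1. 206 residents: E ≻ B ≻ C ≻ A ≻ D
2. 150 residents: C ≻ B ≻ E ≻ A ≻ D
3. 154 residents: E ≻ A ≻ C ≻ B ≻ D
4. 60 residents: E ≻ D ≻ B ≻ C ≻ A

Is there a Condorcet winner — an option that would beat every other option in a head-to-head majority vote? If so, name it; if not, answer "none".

E

E vs B: 420–150 for E.
E vs C: 420–150 for E.
E vs A: 570–0 for E.
E vs D: 570–0 for E.
E beats every other option head-to-head.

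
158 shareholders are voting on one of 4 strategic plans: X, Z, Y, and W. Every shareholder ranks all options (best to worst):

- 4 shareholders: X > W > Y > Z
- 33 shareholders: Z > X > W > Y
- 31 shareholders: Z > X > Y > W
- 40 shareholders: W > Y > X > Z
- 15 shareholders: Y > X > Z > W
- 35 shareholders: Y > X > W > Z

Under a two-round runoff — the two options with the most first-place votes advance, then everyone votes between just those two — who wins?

Round 1 first-place votes: X 4, Z 64, Y 50, W 40.
Z and Y advance.
Runoff: Z is preferred to Y by 64 voters; Y by 94.
Y wins the runoff.

Y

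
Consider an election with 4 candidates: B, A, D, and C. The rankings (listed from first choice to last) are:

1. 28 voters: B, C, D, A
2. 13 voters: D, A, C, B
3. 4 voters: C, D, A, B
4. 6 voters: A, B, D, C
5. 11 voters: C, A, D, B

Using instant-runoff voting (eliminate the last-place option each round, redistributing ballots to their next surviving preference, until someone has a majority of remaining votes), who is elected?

Round 1: B 28, A 6, D 13, C 15. Eliminate A.
Round 2: B 34, D 13, C 15. B has a majority.

B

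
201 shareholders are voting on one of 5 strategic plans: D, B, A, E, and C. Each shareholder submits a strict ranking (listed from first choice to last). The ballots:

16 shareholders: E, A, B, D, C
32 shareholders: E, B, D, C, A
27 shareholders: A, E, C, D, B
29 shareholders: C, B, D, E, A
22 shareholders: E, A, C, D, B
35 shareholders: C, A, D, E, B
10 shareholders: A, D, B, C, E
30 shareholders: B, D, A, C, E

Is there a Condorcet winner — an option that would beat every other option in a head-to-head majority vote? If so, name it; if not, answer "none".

A vs D: 110–91 for A.
A vs B: 110–91 for A.
A vs E: 102–99 for A.
A vs C: 105–96 for A.
A beats every other option head-to-head.

A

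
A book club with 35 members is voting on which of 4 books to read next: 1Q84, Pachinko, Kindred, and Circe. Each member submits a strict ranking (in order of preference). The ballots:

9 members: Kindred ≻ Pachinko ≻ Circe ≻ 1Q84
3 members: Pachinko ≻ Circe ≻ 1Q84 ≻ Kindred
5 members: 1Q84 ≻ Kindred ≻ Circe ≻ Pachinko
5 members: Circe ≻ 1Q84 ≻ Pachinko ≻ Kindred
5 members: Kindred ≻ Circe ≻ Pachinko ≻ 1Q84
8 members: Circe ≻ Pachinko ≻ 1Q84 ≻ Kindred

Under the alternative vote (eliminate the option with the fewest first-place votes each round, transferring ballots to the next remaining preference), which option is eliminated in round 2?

1Q84

Round 1: 1Q84 5, Pachinko 3, Kindred 14, Circe 13. Eliminate Pachinko.
Round 2: 1Q84 5, Kindred 14, Circe 16. Eliminate 1Q84.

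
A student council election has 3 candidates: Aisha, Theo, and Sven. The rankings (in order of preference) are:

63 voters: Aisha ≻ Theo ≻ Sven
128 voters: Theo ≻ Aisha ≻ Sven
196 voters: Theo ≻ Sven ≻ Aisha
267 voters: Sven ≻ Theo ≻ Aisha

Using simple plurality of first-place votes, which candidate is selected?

Theo

First-place votes: Aisha 63, Theo 324, Sven 267.
Theo has the most first-place votes.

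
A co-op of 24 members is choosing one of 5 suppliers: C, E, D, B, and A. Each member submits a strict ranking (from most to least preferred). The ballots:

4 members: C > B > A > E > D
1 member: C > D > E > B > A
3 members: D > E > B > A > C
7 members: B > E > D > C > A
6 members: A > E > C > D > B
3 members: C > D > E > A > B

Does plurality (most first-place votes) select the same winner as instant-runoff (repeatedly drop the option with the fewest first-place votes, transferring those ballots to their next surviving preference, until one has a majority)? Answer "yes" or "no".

Plurality — first-place votes: C 8, E 0, D 3, B 7, A 6. Winner: C.
Instant-runoff — R1 C 8, E 0, D 3, B 7, A 6 (E out); R2 C 8, D 3, B 7, A 6 (D out); R3 C 8, B 10, A 6 (A out); R4 C 14, B 10 (C winner). Winner: C.
The two methods agree.

yes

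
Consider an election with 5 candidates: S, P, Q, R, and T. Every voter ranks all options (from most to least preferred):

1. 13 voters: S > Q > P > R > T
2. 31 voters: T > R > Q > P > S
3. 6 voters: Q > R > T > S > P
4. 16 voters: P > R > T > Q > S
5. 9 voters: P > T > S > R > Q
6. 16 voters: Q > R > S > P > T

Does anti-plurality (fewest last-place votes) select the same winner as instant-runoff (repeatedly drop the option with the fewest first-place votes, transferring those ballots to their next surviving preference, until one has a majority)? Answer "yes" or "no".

no

Anti-plurality — last-place votes: S 47, P 6, Q 9, R 0, T 29. Winner: R.
Instant-runoff — R1 S 13, P 25, Q 22, R 0, T 31 (R out); R2 S 13, P 25, Q 22, T 31 (S out); R3 P 25, Q 35, T 31 (P out); R4 Q 35, T 56 (T winner). Winner: T.
The two methods disagree.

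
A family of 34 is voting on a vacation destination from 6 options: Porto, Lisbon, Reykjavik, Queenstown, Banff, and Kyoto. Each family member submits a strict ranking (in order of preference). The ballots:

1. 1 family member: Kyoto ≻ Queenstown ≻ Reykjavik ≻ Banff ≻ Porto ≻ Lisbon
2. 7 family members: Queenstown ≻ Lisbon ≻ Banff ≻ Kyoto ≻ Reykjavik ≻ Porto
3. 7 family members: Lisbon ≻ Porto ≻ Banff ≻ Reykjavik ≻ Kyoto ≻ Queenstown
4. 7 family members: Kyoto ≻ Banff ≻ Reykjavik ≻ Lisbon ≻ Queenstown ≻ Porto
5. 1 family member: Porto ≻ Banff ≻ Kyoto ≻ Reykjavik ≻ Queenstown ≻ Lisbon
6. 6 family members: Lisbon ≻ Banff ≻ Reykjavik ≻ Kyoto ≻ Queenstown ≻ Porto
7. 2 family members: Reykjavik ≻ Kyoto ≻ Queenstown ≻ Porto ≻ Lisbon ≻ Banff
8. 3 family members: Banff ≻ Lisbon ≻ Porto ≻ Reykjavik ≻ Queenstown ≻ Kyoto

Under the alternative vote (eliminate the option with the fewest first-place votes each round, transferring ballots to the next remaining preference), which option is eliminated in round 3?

Banff

Round 1: Porto 1, Lisbon 13, Reykjavik 2, Queenstown 7, Banff 3, Kyoto 8. Eliminate Porto.
Round 2: Lisbon 13, Reykjavik 2, Queenstown 7, Banff 4, Kyoto 8. Eliminate Reykjavik.
Round 3: Lisbon 13, Queenstown 7, Banff 4, Kyoto 10. Eliminate Banff.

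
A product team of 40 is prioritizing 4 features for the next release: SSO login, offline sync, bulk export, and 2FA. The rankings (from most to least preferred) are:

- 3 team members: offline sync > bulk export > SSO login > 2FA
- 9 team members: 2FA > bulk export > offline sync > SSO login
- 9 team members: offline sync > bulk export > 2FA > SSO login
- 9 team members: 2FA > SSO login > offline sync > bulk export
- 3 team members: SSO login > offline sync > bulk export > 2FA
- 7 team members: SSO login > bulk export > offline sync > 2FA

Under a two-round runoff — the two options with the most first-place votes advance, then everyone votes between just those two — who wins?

Round 1 first-place votes: SSO login 10, offline sync 12, bulk export 0, 2FA 18.
2FA and offline sync advance.
Runoff: 2FA is preferred to offline sync by 18 voters; offline sync by 22.
offline sync wins the runoff.

offline sync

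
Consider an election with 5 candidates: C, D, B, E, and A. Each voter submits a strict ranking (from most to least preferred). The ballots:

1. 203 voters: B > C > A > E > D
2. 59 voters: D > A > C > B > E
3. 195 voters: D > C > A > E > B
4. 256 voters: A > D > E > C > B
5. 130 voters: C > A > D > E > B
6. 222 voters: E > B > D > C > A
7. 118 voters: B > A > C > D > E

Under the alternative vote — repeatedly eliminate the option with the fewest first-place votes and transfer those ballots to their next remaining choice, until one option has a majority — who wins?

Round 1: C 130, D 254, B 321, E 222, A 256. Eliminate C.
Round 2: D 254, B 321, E 222, A 386. Eliminate E.
Round 3: D 254, B 543, A 386. Eliminate D.
Round 4: B 543, A 640. A has a majority.

A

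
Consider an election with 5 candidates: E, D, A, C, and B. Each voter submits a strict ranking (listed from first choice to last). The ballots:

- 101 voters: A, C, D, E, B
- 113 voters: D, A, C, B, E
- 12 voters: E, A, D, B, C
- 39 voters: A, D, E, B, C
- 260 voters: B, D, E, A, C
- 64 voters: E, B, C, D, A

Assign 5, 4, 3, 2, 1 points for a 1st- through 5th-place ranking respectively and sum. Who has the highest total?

D

E: 101·2 + 113·1 + 12·5 + 39·3 + 260·3 + 64·5 = 1592
D: 101·3 + 113·5 + 12·3 + 39·4 + 260·4 + 64·2 = 2228
A: 101·5 + 113·4 + 12·4 + 39·5 + 260·2 + 64·1 = 1784
C: 101·4 + 113·3 + 12·1 + 39·1 + 260·1 + 64·3 = 1246
B: 101·1 + 113·2 + 12·2 + 39·2 + 260·5 + 64·4 = 1985
D has the highest Borda score (2228).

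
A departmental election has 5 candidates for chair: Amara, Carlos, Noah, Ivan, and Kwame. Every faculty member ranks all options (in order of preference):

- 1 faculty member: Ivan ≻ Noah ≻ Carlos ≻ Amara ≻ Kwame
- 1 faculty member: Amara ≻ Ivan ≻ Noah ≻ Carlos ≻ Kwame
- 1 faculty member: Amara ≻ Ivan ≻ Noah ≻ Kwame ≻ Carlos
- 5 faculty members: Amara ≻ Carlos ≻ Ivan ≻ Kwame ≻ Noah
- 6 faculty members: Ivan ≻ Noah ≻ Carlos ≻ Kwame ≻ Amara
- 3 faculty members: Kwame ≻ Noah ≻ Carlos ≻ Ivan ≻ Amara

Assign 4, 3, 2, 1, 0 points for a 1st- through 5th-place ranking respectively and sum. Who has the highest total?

Ivan

Amara: 1·1 + 1·4 + 1·4 + 5·4 + 6·0 + 3·0 = 29
Carlos: 1·2 + 1·1 + 1·0 + 5·3 + 6·2 + 3·2 = 36
Noah: 1·3 + 1·2 + 1·2 + 5·0 + 6·3 + 3·3 = 34
Ivan: 1·4 + 1·3 + 1·3 + 5·2 + 6·4 + 3·1 = 47
Kwame: 1·0 + 1·0 + 1·1 + 5·1 + 6·1 + 3·4 = 24
Ivan has the highest Borda score (47).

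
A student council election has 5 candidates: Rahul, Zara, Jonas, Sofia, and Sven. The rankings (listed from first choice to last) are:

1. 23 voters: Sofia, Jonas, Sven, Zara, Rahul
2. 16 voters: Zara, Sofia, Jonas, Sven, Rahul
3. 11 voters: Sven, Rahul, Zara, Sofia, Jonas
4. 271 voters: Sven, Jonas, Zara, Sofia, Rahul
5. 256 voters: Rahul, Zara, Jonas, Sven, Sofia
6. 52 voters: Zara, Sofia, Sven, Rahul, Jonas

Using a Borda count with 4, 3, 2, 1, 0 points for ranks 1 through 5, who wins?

Zara

Rahul: 23·0 + 16·0 + 11·3 + 271·0 + 256·4 + 52·1 = 1109
Zara: 23·1 + 16·4 + 11·2 + 271·2 + 256·3 + 52·4 = 1627
Jonas: 23·3 + 16·2 + 11·0 + 271·3 + 256·2 + 52·0 = 1426
Sofia: 23·4 + 16·3 + 11·1 + 271·1 + 256·0 + 52·3 = 578
Sven: 23·2 + 16·1 + 11·4 + 271·4 + 256·1 + 52·2 = 1550
Zara has the highest Borda score (1627).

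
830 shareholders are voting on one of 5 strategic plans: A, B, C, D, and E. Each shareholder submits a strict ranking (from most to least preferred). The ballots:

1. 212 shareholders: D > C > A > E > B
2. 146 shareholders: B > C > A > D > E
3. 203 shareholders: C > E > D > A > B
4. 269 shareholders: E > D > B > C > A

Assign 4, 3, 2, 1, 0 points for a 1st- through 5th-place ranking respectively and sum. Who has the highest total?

A: 212·2 + 146·2 + 203·1 + 269·0 = 919
B: 212·0 + 146·4 + 203·0 + 269·2 = 1122
C: 212·3 + 146·3 + 203·4 + 269·1 = 2155
D: 212·4 + 146·1 + 203·2 + 269·3 = 2207
E: 212·1 + 146·0 + 203·3 + 269·4 = 1897
D has the highest Borda score (2207).

D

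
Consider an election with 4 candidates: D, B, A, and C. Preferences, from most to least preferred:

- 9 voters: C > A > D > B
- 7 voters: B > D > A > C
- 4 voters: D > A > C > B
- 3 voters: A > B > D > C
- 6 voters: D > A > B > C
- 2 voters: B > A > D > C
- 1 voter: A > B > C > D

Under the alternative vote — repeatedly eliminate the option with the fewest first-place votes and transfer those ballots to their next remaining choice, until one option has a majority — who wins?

D

Round 1: D 10, B 9, A 4, C 9. Eliminate A.
Round 2: D 10, B 13, C 9. Eliminate C.
Round 3: D 19, B 13. D has a majority.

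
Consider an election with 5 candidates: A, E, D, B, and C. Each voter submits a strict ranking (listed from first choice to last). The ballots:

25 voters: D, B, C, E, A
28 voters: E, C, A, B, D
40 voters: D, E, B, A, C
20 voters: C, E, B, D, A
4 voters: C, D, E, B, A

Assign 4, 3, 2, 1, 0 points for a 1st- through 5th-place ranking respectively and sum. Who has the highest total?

E

A: 25·0 + 28·2 + 40·1 + 20·0 + 4·0 = 96
E: 25·1 + 28·4 + 40·3 + 20·3 + 4·2 = 325
D: 25·4 + 28·0 + 40·4 + 20·1 + 4·3 = 292
B: 25·3 + 28·1 + 40·2 + 20·2 + 4·1 = 227
C: 25·2 + 28·3 + 40·0 + 20·4 + 4·4 = 230
E has the highest Borda score (325).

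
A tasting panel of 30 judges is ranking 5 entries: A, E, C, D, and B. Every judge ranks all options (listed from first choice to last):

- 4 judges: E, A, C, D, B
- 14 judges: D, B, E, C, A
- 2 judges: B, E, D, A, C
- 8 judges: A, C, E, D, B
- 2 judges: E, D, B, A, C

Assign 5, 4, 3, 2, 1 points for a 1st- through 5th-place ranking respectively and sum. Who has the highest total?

A: 4·4 + 14·1 + 2·2 + 8·5 + 2·2 = 78
E: 4·5 + 14·3 + 2·4 + 8·3 + 2·5 = 104
C: 4·3 + 14·2 + 2·1 + 8·4 + 2·1 = 76
D: 4·2 + 14·5 + 2·3 + 8·2 + 2·4 = 108
B: 4·1 + 14·4 + 2·5 + 8·1 + 2·3 = 84
D has the highest Borda score (108).

D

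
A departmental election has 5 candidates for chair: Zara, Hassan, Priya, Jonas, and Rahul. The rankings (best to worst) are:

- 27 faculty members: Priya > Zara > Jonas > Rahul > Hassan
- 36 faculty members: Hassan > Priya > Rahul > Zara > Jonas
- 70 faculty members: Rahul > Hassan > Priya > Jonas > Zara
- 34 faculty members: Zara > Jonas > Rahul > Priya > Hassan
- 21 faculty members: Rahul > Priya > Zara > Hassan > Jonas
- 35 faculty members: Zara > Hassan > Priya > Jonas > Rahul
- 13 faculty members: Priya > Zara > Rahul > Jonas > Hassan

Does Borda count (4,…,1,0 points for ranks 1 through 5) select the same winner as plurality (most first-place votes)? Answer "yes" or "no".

Borda — scores: Zara 474, Hassan 480, Priya 575, Jonas 274, Rahul 557. Winner: Priya.
Plurality — first-place votes: Zara 69, Hassan 36, Priya 40, Jonas 0, Rahul 91. Winner: Rahul.
The two methods disagree.

no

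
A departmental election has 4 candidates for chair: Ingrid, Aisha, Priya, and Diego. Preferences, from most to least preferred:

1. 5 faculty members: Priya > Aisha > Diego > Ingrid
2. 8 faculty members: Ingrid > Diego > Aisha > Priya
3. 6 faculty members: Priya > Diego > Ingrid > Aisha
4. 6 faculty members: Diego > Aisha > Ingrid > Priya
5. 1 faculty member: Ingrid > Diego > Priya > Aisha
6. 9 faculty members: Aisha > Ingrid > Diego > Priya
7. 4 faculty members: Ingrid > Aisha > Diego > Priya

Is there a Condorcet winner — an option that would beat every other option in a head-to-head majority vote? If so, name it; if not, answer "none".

none

Checking pairwise contests:
Aisha beats Ingrid 20–19.
Diego beats Aisha 21–18.
Ingrid beats Priya 28–11.
Ingrid beats Diego 22–17.
Every option loses at least one head-to-head, so there is no Condorcet winner.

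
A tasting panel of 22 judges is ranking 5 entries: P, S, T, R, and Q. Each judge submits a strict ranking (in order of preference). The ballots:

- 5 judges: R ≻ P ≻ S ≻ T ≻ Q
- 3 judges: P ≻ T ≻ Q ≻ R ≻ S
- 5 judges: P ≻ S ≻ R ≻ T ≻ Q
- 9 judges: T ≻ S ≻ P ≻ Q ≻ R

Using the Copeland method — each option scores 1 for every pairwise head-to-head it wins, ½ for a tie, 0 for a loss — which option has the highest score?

P

P: beats S, T, R, and Q → score 4.
S: beats R and Q; loses to P and T → score 2.
T: beats S, R, and Q; loses to P → score 3.
R: loses to P, S, T, and Q → score 0.
Q: beats R; loses to P, S, and T → score 1.
P has the best pairwise record.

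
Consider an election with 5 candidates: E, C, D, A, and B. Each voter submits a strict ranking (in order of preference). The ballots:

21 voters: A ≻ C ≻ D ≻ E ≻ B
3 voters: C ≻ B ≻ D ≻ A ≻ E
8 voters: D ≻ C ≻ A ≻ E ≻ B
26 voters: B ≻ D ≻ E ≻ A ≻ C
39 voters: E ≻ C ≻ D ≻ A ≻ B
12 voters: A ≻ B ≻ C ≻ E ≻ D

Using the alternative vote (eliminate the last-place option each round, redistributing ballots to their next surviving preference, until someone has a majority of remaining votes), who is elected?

Round 1: E 39, C 3, D 8, A 33, B 26. Eliminate C.
Round 2: E 39, D 8, A 33, B 29. Eliminate D.
Round 3: E 39, A 41, B 29. Eliminate B.
Round 4: E 65, A 44. E has a majority.

E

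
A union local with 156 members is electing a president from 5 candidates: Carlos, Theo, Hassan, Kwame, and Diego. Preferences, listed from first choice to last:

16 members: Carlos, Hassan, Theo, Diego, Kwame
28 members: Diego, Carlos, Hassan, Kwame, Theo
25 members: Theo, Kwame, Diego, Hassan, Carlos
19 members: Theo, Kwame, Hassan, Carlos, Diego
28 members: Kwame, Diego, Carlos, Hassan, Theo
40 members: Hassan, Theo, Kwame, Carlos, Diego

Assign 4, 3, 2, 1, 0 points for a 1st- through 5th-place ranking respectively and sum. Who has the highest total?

Hassan

Carlos: 16·4 + 28·3 + 25·0 + 19·1 + 28·2 + 40·1 = 263
Theo: 16·2 + 28·0 + 25·4 + 19·4 + 28·0 + 40·3 = 328
Hassan: 16·3 + 28·2 + 25·1 + 19·2 + 28·1 + 40·4 = 355
Kwame: 16·0 + 28·1 + 25·3 + 19·3 + 28·4 + 40·2 = 352
Diego: 16·1 + 28·4 + 25·2 + 19·0 + 28·3 + 40·0 = 262
Hassan has the highest Borda score (355).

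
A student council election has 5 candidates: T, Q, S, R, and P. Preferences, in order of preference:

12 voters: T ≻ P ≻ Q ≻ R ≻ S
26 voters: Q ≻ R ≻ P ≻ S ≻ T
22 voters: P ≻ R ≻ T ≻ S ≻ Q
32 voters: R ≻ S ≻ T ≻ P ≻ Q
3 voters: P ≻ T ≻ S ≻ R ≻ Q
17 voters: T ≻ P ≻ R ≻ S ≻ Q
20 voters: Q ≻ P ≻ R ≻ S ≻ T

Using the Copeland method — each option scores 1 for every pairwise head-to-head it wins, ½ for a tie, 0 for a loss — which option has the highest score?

T: beats Q; loses to S, R, and P → score 1.
Q: loses to T, S, R, and P → score 0.
S: beats T and Q; loses to R and P → score 2.
R: beats T, Q, and S; loses to P → score 3.
P: beats T, Q, S, and R → score 4.
P has the best pairwise record.

P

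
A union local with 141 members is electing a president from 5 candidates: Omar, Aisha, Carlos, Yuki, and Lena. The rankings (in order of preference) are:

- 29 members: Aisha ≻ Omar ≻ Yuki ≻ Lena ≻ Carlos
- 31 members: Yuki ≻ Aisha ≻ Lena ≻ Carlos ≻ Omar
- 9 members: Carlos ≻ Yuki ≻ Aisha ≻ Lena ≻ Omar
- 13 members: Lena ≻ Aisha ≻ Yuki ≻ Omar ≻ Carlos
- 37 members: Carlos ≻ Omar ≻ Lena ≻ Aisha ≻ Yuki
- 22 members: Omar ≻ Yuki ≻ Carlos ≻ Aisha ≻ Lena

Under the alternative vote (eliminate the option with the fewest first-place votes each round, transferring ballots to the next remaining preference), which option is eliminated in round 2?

Omar

Round 1: Omar 22, Aisha 29, Carlos 46, Yuki 31, Lena 13. Eliminate Lena.
Round 2: Omar 22, Aisha 42, Carlos 46, Yuki 31. Eliminate Omar.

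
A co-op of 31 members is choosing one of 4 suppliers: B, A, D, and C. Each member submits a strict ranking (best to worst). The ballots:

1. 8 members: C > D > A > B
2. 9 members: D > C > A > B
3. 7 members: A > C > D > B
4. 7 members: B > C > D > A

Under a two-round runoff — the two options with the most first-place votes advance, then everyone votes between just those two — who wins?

C

Round 1 first-place votes: B 7, A 7, D 9, C 8.
D and C advance.
Runoff: D is preferred to C by 9 voters; C by 22.
C wins the runoff.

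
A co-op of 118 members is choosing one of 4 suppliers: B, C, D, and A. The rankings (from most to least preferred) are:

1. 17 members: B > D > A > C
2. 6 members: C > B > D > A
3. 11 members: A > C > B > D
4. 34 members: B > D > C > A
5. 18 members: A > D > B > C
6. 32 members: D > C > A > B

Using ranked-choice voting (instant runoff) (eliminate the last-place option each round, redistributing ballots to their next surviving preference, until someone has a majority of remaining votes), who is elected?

B

Round 1: B 51, C 6, D 32, A 29. Eliminate C.
Round 2: B 57, D 32, A 29. Eliminate A.
Round 3: B 68, D 50. B has a majority.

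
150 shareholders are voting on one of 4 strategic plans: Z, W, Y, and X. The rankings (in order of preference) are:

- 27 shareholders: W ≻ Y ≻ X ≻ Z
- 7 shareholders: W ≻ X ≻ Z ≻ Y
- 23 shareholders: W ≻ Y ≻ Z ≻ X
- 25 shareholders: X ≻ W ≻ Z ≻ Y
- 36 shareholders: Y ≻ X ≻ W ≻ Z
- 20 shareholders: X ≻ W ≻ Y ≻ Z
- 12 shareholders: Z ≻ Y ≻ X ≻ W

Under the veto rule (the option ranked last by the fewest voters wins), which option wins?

Last-place votes: Z 83, W 12, Y 32, X 23.
W is ranked last by the fewest voters, so W wins.

W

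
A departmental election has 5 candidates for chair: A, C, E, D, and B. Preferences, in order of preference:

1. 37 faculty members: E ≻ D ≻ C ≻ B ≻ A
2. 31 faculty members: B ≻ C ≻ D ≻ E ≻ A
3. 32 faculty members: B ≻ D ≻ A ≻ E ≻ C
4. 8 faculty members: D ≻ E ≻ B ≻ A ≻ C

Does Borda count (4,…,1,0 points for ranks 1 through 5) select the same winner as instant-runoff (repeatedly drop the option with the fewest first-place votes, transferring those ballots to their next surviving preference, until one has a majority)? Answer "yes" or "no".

Borda — scores: A 72, C 167, E 235, D 301, B 305. Winner: B.
Instant-runoff — R1 A 0, C 0, E 37, D 8, B 63 (B winner). Winner: B.
The two methods agree.

yes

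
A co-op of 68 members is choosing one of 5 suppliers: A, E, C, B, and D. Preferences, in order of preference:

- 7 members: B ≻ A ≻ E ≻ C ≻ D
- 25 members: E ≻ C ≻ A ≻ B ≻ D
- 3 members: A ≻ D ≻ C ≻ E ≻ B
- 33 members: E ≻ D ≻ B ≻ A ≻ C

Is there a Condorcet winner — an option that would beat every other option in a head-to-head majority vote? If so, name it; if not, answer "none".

E

E vs A: 58–10 for E.
E vs C: 65–3 for E.
E vs B: 61–7 for E.
E vs D: 65–3 for E.
E beats every other option head-to-head.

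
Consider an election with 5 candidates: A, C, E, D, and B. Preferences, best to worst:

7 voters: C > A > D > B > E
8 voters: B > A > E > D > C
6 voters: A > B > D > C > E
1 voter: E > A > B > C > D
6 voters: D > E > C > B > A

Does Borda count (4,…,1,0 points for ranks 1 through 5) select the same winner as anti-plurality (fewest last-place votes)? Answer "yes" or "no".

no

Borda — scores: A 72, C 47, E 38, D 58, B 65. Winner: A.
Anti-plurality — last-place votes: A 6, C 8, E 13, D 1, B 0. Winner: B.
The two methods disagree.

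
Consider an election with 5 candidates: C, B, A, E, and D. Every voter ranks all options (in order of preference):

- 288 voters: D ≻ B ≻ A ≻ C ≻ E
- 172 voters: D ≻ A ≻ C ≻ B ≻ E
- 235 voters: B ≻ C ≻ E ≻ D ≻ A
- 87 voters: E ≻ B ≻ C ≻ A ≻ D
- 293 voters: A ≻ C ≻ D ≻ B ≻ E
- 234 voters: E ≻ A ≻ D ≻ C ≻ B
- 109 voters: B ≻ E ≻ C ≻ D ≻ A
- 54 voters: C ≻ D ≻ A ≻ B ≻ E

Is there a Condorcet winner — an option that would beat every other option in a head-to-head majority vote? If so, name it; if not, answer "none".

none

Checking pairwise contests:
A beats C 987–485.
C beats B 753–719.
D beats A 858–614.
C beats E 1042–430.
C beats D 778–694.
Every option loses at least one head-to-head, so there is no Condorcet winner.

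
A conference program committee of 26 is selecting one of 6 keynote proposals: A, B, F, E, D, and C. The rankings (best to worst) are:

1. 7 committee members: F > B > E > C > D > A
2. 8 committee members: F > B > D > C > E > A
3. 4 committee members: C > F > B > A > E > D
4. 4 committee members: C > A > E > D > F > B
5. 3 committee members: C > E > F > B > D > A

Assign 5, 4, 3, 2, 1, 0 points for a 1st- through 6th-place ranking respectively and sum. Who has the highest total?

A: 7·0 + 8·0 + 4·2 + 4·4 + 3·0 = 24
B: 7·4 + 8·4 + 4·3 + 4·0 + 3·2 = 78
F: 7·5 + 8·5 + 4·4 + 4·1 + 3·3 = 104
E: 7·3 + 8·1 + 4·1 + 4·3 + 3·4 = 57
D: 7·1 + 8·3 + 4·0 + 4·2 + 3·1 = 42
C: 7·2 + 8·2 + 4·5 + 4·5 + 3·5 = 85
F has the highest Borda score (104).

F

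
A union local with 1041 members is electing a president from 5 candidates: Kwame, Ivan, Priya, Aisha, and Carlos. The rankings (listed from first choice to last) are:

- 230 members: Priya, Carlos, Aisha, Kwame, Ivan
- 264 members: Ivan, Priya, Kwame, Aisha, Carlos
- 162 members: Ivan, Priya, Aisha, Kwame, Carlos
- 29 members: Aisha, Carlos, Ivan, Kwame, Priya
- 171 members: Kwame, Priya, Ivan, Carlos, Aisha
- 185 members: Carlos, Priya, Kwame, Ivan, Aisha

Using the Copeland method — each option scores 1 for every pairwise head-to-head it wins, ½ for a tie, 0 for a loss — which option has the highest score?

Priya

Kwame: beats Ivan, Aisha, and Carlos; loses to Priya → score 3.
Ivan: beats Aisha and Carlos; loses to Kwame and Priya → score 2.
Priya: beats Kwame, Ivan, Aisha, and Carlos → score 4.
Aisha: loses to Kwame, Ivan, Priya, and Carlos → score 0.
Carlos: beats Aisha; loses to Kwame, Ivan, and Priya → score 1.
Priya has the best pairwise record.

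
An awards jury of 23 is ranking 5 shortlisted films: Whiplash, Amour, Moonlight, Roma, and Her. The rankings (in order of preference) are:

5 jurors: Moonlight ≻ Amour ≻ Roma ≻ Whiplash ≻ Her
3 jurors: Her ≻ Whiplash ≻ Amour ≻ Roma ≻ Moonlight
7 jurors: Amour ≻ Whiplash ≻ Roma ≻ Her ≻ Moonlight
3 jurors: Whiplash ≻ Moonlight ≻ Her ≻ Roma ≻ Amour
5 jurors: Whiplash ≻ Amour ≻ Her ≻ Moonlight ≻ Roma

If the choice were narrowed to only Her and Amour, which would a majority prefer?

Voters preferring Her to Amour: 6; preferring Amour to Her: 17.
Amour wins the head-to-head.

Amour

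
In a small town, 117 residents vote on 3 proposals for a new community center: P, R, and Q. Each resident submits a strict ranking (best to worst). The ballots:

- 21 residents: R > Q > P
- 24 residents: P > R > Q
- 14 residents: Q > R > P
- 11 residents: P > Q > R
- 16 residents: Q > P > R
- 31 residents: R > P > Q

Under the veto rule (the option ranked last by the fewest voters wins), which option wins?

Last-place votes: P 35, R 27, Q 55.
R is ranked last by the fewest voters, so R wins.

R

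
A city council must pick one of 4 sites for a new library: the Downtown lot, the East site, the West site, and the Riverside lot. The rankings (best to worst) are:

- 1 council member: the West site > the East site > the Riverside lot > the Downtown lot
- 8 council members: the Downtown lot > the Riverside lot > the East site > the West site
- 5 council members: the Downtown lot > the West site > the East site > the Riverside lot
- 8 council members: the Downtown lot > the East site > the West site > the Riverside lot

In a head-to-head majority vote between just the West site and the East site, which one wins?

the East site

Voters preferring the West site to the East site: 6; preferring the East site to the West site: 16.
the East site wins the head-to-head.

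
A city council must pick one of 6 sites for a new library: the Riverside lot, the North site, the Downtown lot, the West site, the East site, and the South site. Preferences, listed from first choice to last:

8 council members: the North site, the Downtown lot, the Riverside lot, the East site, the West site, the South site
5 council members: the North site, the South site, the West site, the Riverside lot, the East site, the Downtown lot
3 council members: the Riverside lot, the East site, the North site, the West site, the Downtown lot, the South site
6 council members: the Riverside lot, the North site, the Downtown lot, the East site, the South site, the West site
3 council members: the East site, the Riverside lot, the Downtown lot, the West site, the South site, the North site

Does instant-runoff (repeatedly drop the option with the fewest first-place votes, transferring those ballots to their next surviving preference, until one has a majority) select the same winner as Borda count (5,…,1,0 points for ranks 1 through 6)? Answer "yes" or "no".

Instant-runoff — R1 the Riverside lot 9, the North site 13, the Downtown lot 0, the West site 0, the East site 3, the South site 0 (the North site winner). Winner: the North site.
Borda — scores: the Riverside lot 91, the North site 98, the Downtown lot 62, the West site 35, the East site 60, the South site 29. Winner: the North site.
The two methods agree.

yes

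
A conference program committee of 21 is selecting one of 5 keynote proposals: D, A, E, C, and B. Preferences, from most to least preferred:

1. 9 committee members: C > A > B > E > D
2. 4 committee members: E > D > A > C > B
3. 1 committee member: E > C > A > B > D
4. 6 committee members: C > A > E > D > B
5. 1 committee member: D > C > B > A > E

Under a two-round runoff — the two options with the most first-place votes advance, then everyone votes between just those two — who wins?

C

Round 1 first-place votes: D 1, A 0, E 5, C 15, B 0.
C and E advance.
Runoff: C is preferred to E by 16 voters; E by 5.
C wins the runoff.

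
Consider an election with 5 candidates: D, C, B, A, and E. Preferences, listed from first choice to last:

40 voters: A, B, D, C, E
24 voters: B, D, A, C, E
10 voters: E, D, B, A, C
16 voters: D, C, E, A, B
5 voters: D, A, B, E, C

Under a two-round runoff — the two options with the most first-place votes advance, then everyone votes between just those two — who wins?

A

Round 1 first-place votes: D 21, C 0, B 24, A 40, E 10.
A and B advance.
Runoff: A is preferred to B by 61 voters; B by 34.
A wins the runoff.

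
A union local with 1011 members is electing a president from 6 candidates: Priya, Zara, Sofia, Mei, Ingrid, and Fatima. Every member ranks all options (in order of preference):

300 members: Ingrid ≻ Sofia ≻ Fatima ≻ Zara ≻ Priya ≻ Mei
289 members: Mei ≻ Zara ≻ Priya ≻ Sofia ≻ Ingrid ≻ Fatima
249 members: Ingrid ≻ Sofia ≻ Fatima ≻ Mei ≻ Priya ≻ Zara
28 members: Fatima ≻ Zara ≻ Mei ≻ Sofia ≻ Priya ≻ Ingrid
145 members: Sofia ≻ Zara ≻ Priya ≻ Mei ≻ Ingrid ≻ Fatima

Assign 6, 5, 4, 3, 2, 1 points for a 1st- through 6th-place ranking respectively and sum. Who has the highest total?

Sofia

Priya: 300·2 + 289·4 + 249·2 + 28·2 + 145·4 = 2890
Zara: 300·3 + 289·5 + 249·1 + 28·5 + 145·5 = 3459
Sofia: 300·5 + 289·3 + 249·5 + 28·3 + 145·6 = 4566
Mei: 300·1 + 289·6 + 249·3 + 28·4 + 145·3 = 3328
Ingrid: 300·6 + 289·2 + 249·6 + 28·1 + 145·2 = 4190
Fatima: 300·4 + 289·1 + 249·4 + 28·6 + 145·1 = 2798
Sofia has the highest Borda score (4566).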